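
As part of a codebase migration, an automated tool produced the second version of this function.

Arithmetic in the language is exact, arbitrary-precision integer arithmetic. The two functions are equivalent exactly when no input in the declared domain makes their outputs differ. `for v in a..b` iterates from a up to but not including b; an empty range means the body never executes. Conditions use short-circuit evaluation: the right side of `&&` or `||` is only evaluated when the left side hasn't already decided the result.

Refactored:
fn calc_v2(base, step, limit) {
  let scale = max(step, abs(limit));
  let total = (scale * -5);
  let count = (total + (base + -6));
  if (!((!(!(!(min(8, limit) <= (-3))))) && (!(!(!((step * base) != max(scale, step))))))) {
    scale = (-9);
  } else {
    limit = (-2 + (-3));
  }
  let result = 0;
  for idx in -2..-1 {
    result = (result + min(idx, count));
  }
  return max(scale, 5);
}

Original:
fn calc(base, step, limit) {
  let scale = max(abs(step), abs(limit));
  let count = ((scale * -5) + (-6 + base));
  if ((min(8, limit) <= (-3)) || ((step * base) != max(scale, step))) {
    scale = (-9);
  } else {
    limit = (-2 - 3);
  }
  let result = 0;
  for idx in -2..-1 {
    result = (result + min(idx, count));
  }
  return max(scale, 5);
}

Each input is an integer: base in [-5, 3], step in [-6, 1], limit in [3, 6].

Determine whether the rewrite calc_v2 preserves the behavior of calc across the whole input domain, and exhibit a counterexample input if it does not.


Evaluate both at base=-1, step=-6, limit=3.
calc: scale = 6; count = -37; ((min(8, limit) <= (-3)) || ((step * base) != max(scale, step))) -> false; limit = -5; result = 0; [idx=-2]; result = -37; return 6
calc_v2: scale = 3; total = -15; count = -22; (!((!(!(!(min(8, limit) <= (-3))))) && (!(!(!((step * base) != max(scale, step))))))) -> true; scale = -9; result = 0; [idx=-2]; result = -22; return 5
6 and 5 differ, so these are not the same function on this domain.
verdict: not equivalent; witness: base=-1, step=-6, limit=3


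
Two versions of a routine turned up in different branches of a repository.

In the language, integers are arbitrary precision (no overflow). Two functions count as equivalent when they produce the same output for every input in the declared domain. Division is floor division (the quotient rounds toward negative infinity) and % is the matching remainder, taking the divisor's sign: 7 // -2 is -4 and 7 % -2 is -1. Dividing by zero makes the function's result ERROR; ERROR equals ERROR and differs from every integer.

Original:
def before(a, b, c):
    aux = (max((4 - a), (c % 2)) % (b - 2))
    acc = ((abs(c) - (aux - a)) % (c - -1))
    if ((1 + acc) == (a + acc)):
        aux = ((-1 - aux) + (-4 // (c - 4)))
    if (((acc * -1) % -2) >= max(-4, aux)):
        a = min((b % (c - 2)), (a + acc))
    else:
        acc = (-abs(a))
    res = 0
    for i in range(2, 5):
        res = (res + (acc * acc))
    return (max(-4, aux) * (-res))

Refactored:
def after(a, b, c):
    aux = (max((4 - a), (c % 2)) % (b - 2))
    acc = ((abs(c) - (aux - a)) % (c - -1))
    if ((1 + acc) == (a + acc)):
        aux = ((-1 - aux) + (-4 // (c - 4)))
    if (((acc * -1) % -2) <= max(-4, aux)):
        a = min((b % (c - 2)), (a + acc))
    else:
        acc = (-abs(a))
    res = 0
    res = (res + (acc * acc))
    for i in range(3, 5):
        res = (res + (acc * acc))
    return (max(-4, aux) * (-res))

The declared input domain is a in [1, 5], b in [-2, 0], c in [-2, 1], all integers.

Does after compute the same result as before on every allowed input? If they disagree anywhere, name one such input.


At a=1, b=-2, c=0: before gives -3, after gives 0.
verdict: not equivalent; witness: a=1, b=-2, c=0


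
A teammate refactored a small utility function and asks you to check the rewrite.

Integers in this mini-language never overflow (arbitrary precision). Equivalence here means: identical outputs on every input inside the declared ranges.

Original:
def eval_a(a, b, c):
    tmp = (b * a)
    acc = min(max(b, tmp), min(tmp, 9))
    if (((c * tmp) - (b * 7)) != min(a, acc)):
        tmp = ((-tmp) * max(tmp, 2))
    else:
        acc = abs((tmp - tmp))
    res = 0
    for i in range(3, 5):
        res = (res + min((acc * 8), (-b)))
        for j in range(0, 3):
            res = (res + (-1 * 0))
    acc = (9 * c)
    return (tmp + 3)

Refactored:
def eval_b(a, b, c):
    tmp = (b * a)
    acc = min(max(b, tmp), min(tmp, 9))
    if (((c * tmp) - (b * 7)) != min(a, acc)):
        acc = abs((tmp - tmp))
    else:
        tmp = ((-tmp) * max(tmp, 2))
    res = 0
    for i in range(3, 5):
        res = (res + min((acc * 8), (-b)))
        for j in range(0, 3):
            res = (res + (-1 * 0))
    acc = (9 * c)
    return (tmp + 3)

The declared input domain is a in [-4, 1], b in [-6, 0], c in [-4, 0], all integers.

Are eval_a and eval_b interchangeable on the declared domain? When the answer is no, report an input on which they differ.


Try a=-4, b=-6, c=-4.
eval_a: tmp = 24; acc = 9; (((c * tmp) - (b * 7)) != min(a, acc)) -> true; tmp = -576; res = 0; [i=3]; res = 6; [j=0]; res = 6; [j=1]; res = 6; [j=2]; res = 6; [i=4]; res = 12; [j=0]; res = 12; [j=1]; res = 12; [j=2]; res = 12; acc = -36; return -573
eval_b: tmp = 24; acc = 9; (((c * tmp) - (b * 7)) != min(a, acc)) -> true; acc = 0; res = 0; [i=3]; res = 0; [j=0]; res = 0; [j=1]; res = 0; [j=2]; res = 0; [i=4]; res = 0; [j=0]; res = 0; [j=1]; res = 0; [j=2]; res = 0; acc = -36; return 27
-573 against 27: the behavior changed.
verdict: not equivalent; witness: a=-4, b=-6, c=-4


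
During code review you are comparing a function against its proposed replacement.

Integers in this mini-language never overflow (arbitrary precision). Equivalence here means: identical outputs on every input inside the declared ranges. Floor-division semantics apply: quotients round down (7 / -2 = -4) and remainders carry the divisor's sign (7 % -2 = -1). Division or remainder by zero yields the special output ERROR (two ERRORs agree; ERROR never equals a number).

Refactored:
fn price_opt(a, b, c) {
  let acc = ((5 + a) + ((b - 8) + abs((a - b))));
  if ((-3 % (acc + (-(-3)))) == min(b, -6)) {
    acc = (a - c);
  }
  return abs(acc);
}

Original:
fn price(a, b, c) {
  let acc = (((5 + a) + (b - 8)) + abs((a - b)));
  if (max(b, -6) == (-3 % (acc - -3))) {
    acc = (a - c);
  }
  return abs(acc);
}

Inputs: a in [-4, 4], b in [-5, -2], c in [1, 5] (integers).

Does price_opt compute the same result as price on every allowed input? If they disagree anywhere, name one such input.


Not equivalent: a=-4, b=-3, c=1 separates them (5 vs 9).
price: acc := -9 | (max(b, -6) == (-3 % (acc - -3))): true | acc := -5 | result 5
price_opt: acc := -9 | ((-3 % (acc + (-(-3)))) == min(b, -6)): false | result 9
verdict: not equivalent; witness: a=-4, b=-3, c=1


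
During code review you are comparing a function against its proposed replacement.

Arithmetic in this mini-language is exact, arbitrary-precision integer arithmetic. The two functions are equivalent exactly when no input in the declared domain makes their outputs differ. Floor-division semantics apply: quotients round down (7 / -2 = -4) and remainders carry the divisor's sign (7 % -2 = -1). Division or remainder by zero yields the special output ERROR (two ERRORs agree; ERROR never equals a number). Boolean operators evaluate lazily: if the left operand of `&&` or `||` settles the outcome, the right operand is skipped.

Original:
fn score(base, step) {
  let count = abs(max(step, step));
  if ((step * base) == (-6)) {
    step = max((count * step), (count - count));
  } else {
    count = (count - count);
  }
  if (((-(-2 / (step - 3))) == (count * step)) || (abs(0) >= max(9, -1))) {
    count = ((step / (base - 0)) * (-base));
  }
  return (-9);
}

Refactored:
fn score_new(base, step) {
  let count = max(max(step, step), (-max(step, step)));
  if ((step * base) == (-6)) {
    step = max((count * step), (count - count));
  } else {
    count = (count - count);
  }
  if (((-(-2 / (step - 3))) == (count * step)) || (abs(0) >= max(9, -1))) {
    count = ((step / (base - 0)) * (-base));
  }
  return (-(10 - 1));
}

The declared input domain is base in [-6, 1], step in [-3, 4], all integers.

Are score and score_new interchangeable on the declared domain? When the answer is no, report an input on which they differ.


Differences: constant usage differs, and min/max/abs usage differs, and arithmetic usage differs — yet all 64 inputs agree.
verdict: equivalent


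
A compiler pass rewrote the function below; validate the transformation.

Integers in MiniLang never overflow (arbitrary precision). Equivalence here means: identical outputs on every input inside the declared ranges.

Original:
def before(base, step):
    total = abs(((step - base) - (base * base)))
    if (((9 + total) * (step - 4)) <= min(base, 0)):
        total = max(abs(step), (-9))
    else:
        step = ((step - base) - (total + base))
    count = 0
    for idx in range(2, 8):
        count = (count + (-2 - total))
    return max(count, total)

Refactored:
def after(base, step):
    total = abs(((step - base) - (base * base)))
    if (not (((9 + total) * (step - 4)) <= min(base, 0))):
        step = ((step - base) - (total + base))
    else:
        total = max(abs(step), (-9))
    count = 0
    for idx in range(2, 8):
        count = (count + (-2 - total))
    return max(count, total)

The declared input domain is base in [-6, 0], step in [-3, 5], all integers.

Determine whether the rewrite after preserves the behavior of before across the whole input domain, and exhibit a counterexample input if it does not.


Reading the diff, among the changes: boolean connective usage differs.
One worked example (base=-4, step=0) — before: total becomes 12; next (((9 + total) * (step - 4)) <= min(base, 0)) evaluates to true; next total becomes 0; next count becomes 0; next at idx=2:; next count becomes -2; next at idx=3:; next count becomes -4; next at idx=4:; next count becomes -6; next at idx=5:; next count becomes -8; next at idx=6:; next count becomes -10; next at idx=7:; next count becomes -12; next final value 0; after: total becomes 12; next (not (((9 + total) * (step - 4)) <= min(base, 0))) evaluates to false; next total becomes 0; next count becomes 0; next at idx=2:; next count becomes -2; next at idx=3:; next count becomes -4; next at idx=4:; next count becomes -6; next at idx=5:; next count becomes -8; next at idx=6:; next count becomes -10; next at idx=7:; next count becomes -12; next final value 0; agreement on 0.
Sweeping the whole domain (63 inputs) finds no disagreement.
verdict: equivalent


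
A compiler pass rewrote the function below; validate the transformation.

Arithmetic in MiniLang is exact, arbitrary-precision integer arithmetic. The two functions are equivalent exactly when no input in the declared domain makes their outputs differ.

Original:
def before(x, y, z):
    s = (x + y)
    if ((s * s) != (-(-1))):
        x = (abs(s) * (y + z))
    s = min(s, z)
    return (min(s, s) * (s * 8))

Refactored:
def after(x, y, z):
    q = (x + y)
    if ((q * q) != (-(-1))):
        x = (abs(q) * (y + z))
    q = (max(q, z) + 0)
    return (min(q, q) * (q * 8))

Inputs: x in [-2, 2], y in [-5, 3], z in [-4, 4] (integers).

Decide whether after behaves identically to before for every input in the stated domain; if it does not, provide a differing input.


Consider the input x=-2, y=-5, z=-4.
before: s becomes -7; next ((s * s) != (-(-1))) evaluates to true; next x becomes -63; next s becomes -7; next final value 392
after: q becomes -7; next ((q * q) != (-(-1))) evaluates to true; next x becomes -63; next q becomes -4; next final value 128
392 against 128: the behavior changed.
verdict: not equivalent; witness: x=-2, y=-5, z=-4


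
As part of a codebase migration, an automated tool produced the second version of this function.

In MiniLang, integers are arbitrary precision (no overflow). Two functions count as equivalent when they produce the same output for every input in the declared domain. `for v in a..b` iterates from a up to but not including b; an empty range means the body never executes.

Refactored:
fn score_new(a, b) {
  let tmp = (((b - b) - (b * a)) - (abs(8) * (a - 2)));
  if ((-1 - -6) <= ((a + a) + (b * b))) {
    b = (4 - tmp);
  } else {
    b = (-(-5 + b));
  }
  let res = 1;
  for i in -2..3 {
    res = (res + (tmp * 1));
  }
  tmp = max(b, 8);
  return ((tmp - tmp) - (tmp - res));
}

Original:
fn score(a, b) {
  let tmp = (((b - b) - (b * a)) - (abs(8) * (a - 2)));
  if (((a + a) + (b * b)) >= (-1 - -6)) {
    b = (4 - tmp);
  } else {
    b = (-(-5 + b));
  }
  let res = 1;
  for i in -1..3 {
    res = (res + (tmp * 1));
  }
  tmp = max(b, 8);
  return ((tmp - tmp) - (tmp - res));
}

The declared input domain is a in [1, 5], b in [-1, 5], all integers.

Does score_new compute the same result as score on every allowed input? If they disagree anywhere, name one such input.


These are not equivalent — on a=1, b=-1 the outputs split (29 vs 38).
score: tmp := 9 | (((a + a) + (b * b)) >= (-1 - -6)): false | b := 6 | res := 1 | iter i=-1: | res := 10 | iter i=0: | res := 19 | iter i=1: | res := 28 | iter i=2: | res := 37 | tmp := 8 | result 29
score_new: tmp := 9 | ((-1 - -6) <= ((a + a) + (b * b))): false | b := 6 | res := 1 | iter i=-2: | res := 10 | iter i=-1: | res := 19 | iter i=0: | res := 28 | iter i=1: | res := 37 | iter i=2: | res := 46 | tmp := 8 | result 38
verdict: not equivalent; witness: a=1, b=-1


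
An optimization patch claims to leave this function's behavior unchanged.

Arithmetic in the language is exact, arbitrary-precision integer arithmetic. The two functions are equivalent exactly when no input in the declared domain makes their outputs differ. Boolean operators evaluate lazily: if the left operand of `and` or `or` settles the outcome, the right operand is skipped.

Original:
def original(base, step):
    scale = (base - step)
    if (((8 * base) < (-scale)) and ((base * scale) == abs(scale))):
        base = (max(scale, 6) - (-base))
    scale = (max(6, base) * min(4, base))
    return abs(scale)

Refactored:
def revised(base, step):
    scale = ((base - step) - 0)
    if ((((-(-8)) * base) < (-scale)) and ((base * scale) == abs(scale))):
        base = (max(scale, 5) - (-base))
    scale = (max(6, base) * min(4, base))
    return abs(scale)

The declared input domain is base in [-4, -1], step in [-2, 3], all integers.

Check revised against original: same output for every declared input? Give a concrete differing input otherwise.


The rewrite breaks on base=-2, step=-2, where the results are 24 and 18.
original: scale becomes 0; next (((8 * base) < (-scale)) and ((base * scale) == abs(scale))) evaluates to true; next base becomes 4; next scale becomes 24; next final value 24
revised: scale becomes 0; next ((((-(-8)) * base) < (-scale)) and ((base * scale) == abs(scale))) evaluates to true; next base becomes 3; next scale becomes 18; next final value 18
verdict: not equivalent; witness: base=-2, step=-2


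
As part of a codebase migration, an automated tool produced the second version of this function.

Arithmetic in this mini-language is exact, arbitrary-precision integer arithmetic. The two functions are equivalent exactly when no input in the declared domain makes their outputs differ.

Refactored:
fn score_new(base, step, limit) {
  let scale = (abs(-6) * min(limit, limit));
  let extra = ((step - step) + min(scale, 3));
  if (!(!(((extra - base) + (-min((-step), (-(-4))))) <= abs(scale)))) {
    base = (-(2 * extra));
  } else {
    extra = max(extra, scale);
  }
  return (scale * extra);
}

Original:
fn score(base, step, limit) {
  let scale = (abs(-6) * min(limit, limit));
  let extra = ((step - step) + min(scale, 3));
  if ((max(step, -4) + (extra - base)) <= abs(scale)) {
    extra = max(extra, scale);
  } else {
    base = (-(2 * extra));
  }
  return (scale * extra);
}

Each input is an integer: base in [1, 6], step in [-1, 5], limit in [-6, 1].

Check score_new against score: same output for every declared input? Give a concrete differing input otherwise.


Try base=1, step=-1, limit=1.
score: scale = 6; extra = 3; ((max(step, -4) + (extra - base)) <= abs(scale)) -> true; extra = 6; return 36
score_new: scale = 6; extra = 3; (!(!(((extra - base) + (-min((-step), (-(-4))))) <= abs(scale)))) -> true; base = -6; return 18
36 vs 18 — the two versions disagree here.
verdict: not equivalent; witness: base=1, step=-1, limit=1


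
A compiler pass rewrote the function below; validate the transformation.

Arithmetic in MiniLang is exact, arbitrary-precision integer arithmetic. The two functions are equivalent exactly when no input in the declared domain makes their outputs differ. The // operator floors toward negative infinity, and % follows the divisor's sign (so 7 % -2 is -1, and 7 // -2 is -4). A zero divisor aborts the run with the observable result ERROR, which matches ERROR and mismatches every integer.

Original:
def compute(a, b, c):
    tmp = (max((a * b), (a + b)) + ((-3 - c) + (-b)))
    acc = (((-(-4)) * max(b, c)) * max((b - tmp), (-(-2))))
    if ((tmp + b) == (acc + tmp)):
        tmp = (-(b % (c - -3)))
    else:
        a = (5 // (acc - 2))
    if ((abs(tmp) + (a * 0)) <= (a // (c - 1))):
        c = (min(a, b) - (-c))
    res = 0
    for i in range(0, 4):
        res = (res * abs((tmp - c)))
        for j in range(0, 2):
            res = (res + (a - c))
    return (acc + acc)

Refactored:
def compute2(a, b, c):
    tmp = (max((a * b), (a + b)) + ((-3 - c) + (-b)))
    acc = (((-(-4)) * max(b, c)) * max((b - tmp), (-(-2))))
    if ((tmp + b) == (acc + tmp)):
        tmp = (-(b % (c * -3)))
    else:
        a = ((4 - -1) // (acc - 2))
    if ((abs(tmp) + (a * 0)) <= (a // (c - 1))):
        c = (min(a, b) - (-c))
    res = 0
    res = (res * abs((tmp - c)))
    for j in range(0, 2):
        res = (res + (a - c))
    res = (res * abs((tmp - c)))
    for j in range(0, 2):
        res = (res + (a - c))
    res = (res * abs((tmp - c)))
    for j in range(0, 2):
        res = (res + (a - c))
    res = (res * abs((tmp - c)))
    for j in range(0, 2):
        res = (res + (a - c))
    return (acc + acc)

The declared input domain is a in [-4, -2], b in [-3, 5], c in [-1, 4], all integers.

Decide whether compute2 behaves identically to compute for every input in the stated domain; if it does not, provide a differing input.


There is a counterexample at a=-4, b=0, c=0: 0 on one side, ERROR on the other.
compute: tmp = -3; acc = 0; ((tmp + b) == (acc + tmp)) -> true; tmp = 0; ((abs(tmp) + (a * 0)) <= (a // (c - 1))) -> true; c = -4; res = 0; [i=0]; res = 0; [j=0]; res = 0; [j=1]; res = 0; [i=1]; res = 0; [j=0]; res = 0; [j=1]; res = 0; [i=2]; res = 0; [j=0]; res = 0; [j=1]; res = 0; [i=3]; res = 0; [j=0]; res = 0; [j=1]; res = 0; return 0
compute2: tmp = -3; acc = 0; ((tmp + b) == (acc + tmp)) -> true; division by zero -> ERROR
verdict: not equivalent; witness: a=-4, b=0, c=0


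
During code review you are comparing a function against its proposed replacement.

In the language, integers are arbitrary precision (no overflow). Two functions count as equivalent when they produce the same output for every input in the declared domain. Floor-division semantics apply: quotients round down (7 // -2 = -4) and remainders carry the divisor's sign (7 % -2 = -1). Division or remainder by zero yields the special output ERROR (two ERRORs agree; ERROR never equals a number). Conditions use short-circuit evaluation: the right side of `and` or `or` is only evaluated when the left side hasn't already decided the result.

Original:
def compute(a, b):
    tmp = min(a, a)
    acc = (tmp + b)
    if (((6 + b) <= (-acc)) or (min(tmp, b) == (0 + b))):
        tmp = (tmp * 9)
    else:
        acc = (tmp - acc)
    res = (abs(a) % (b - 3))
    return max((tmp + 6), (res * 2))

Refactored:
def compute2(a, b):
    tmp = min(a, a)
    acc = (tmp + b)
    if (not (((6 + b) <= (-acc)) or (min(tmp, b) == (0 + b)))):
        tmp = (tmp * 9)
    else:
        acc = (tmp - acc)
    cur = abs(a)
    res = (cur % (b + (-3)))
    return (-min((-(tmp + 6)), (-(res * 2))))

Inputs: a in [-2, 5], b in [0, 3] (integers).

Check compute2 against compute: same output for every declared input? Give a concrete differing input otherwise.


Evaluate both at a=-2, b=0.
compute: tmp = -2; acc = -2; (((6 + b) <= (-acc)) or (min(tmp, b) == (0 + b))) -> false; acc = 0; res = -1; return 4
compute2: tmp = -2; acc = -2; (not (((6 + b) <= (-acc)) or (min(tmp, b) == (0 + b)))) -> true; tmp = -18; cur = 2; res = -1; return -2
4 vs -2 — the two versions disagree here.
verdict: not equivalent; witness: a=-2, b=0


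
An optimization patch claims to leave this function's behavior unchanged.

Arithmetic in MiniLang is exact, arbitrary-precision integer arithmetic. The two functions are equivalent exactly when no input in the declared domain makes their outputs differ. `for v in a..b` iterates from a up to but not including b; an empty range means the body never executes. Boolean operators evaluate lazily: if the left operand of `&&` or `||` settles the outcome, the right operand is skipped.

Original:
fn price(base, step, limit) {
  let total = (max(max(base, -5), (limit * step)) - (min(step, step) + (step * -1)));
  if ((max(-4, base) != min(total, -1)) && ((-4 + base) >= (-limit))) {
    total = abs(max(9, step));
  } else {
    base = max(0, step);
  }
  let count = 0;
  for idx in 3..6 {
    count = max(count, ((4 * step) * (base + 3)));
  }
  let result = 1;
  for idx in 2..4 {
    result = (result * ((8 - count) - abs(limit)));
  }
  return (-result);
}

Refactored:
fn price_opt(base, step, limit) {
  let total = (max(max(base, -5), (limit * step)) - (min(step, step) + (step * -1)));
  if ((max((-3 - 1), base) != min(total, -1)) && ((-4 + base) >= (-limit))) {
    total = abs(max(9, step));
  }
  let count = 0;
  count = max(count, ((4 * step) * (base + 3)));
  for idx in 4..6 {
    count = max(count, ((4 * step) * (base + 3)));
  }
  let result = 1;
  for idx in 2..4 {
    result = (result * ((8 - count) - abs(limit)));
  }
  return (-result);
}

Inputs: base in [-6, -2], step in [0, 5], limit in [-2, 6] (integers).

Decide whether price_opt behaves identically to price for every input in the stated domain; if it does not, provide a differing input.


Take base=-6, step=1, limit=-2.
price: total=-2, then ((max(-4, base) != min(total, -1)) && ((-4 + base) >= (-limit))) is false, then base=1, then count=0, then (idx=3), then count=16, then (idx=4), then count=16, then (idx=5), then count=16, then result=1, then (idx=2), then result=-10, then (idx=3), then result=100, then returns -100
price_opt: total=-2, then ((max((-3 - 1), base) != min(total, -1)) && ((-4 + base) >= (-limit))) is false, then count=0, then count=0, then (idx=4), then count=0, then (idx=5), then count=0, then result=1, then (idx=2), then result=6, then (idx=3), then result=36, then returns -36
-100 != -36, so the rewrite changes behavior.
verdict: not equivalent; witness: base=-6, step=1, limit=-2


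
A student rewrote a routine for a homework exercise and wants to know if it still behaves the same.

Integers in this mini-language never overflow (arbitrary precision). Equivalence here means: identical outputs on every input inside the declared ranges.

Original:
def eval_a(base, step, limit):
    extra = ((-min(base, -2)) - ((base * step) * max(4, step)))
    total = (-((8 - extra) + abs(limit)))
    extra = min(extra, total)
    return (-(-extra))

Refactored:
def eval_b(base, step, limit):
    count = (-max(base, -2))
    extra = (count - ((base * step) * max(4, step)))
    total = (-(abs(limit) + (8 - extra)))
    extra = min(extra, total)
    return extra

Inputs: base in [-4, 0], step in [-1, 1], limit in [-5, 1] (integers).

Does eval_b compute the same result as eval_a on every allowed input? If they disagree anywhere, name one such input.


Run the pair on base=-4, step=-1, limit=-5.
eval_a: extra := -12 | total := -25 | extra := -25 | result -25
eval_b: count := 2 | extra := -14 | total := -27 | extra := -27 | result -27
-25 != -27, so the rewrite changes behavior.
verdict: not equivalent; witness: base=-4, step=-1, limit=-5


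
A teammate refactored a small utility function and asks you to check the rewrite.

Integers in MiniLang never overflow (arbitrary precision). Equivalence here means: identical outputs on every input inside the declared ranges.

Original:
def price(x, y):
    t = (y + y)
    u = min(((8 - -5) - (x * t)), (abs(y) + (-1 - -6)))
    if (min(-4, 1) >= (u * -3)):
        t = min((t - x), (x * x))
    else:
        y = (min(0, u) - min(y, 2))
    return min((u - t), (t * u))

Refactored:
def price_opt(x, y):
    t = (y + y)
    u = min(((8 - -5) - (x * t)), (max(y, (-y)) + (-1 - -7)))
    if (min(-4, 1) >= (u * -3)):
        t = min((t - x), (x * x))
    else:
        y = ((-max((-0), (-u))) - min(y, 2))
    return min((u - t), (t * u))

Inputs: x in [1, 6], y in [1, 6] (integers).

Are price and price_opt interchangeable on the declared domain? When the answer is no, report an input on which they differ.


There is a counterexample at x=1, y=1: 5 on one side, 6 on the other.
price: t := 2 | u := 6 | (min(-4, 1) >= (u * -3)): true | t := 1 | result 5
price_opt: t := 2 | u := 7 | (min(-4, 1) >= (u * -3)): true | t := 1 | result 6
verdict: not equivalent; witness: x=1, y=1


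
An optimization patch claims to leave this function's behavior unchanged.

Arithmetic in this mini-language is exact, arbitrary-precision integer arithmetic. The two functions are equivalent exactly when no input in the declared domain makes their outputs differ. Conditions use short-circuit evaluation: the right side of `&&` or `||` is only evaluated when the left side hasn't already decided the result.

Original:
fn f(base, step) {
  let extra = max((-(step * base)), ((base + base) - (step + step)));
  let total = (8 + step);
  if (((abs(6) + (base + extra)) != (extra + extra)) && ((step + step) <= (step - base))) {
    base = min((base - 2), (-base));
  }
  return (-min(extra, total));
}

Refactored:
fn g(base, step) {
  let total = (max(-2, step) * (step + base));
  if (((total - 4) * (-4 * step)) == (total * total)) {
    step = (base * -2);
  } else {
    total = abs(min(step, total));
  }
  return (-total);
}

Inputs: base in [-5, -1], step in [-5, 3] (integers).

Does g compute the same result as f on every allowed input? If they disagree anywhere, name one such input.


Run the pair on base=-5, step=-5.
f: extra = 0; total = 3; (((abs(6) + (base + extra)) != (extra + extra)) && ((step + step) <= (step - base))) -> true; base = -7; return 0
g: total = 20; (((total - 4) * (-4 * step)) == (total * total)) -> false; total = 5; return -5
0 against -5: the behavior changed.
verdict: not equivalent; witness: base=-5, step=-5


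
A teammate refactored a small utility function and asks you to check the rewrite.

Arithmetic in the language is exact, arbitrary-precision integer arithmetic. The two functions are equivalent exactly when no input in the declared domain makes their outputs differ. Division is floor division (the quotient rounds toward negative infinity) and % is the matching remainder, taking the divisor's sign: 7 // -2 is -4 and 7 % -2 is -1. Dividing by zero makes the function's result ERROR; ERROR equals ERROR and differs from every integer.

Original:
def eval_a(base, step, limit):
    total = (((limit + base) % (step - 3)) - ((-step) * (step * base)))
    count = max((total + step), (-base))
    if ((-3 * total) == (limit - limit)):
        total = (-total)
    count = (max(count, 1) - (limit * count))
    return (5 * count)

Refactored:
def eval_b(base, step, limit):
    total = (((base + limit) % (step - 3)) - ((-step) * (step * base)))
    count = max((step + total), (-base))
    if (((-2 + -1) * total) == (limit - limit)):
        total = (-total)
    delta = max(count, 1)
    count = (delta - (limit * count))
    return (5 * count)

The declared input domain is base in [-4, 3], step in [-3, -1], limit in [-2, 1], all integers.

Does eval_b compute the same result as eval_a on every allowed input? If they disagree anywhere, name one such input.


The two versions differ — the changes include local variable names differ; and constant usage differs; and arithmetic usage differs; and statement counts differ.
Spot check at base=-3, step=-1, limit=1 — eval_a: total=-5, then count=3, then ((-3 * total) == (limit - limit)) is false, then count=0, then returns 0. eval_b: total=-5, then count=3, then (((-2 + -1) * total) == (limit - limit)) is false, then delta=3, then count=0, then returns 0. Both give 0.
Sweeping the whole domain (96 inputs) finds no disagreement.
verdict: equivalent


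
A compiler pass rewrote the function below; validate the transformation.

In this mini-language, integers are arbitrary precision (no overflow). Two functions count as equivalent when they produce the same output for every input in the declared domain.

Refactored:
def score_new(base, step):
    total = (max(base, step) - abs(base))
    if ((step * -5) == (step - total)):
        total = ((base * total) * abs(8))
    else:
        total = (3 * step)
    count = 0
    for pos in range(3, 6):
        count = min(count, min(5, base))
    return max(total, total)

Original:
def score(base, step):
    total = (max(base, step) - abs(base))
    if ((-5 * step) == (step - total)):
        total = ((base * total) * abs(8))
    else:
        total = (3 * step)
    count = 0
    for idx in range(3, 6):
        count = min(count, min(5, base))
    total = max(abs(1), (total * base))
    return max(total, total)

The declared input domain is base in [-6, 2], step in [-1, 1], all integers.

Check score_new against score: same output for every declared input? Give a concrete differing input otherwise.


Take base=-6, step=-1.
score: total becomes -7; next ((-5 * step) == (step - total)) evaluates to false; next total becomes -3; next count becomes 0; next at idx=3:; next count becomes -6; next at idx=4:; next count becomes -6; next at idx=5:; next count becomes -6; next total becomes 18; next final value 18
score_new: total becomes -7; next ((step * -5) == (step - total)) evaluates to false; next total becomes -3; next count becomes 0; next at pos=3:; next count becomes -6; next at pos=4:; next count becomes -6; next at pos=5:; next count becomes -6; next final value -3
18 != -3, so the rewrite changes behavior.
verdict: not equivalent; witness: base=-6, step=-1


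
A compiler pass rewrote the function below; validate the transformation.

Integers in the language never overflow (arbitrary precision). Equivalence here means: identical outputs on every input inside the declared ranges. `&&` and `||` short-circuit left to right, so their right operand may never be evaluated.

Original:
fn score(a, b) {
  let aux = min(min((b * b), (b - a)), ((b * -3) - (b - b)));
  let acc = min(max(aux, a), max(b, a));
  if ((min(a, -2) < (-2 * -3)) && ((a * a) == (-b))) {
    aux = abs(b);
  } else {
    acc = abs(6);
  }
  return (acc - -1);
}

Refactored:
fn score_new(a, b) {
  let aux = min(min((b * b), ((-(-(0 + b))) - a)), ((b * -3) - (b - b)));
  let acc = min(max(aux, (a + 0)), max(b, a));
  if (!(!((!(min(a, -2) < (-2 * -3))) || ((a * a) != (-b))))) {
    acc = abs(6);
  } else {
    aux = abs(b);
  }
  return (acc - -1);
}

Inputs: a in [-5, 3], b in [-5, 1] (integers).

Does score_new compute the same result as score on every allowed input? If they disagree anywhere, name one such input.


Reading the diff, among the changes: comparison usage differs, plus boolean connective usage differs, plus arithmetic usage differs, plus constant usage differs.
Tracing a=2, b=-3: score: aux becomes -5; next acc becomes 2; next ((min(a, -2) < (-2 * -3)) && ((a * a) == (-b))) evaluates to false; next acc becomes 6; next final value 7 | score_new: aux becomes -5; next acc becomes 2; next (!(!((!(min(a, -2) < (-2 * -3))) || ((a * a) != (-b))))) evaluates to true; next acc becomes 6; next final value 7 — matching result 7.
An exhaustive pass over the 63 declared inputs shows identical outputs.
verdict: equivalent


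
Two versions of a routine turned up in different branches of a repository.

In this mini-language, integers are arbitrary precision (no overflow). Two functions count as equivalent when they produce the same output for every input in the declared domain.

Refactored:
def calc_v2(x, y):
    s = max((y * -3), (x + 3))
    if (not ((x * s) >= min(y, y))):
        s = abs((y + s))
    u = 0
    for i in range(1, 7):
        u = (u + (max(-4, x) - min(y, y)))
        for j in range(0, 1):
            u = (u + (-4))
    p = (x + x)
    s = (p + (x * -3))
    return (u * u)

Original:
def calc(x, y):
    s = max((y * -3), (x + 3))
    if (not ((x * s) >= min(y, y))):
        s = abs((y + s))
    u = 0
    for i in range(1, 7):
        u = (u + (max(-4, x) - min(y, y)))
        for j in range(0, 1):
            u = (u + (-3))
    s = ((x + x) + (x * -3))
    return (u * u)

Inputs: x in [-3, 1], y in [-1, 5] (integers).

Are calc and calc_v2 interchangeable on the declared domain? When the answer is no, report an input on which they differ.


Evaluate both at x=-3, y=-1.
calc: s becomes 3; next (not ((x * s) >= min(y, y))) evaluates to true; next s becomes 2; next u becomes 0; next at i=1:; next u becomes -2; next at j=0:; next u becomes -5; next at i=2:; next u becomes -7; next at j=0:; next u becomes -10; next at i=3:; next u becomes -12; next at j=0:; next u becomes -15; next at i=4:; next u becomes -17; next at j=0:; next u becomes -20; next at i=5:; next u becomes -22; next at j=0:; next u becomes -25; next at i=6:; next u becomes -27; next at j=0:; next u becomes -30; next s becomes 3; next final value 900
calc_v2: s becomes 3; next (not ((x * s) >= min(y, y))) evaluates to true; next s becomes 2; next u becomes 0; next at i=1:; next u becomes -2; next at j=0:; next u becomes -6; next at i=2:; next u becomes -8; next at j=0:; next u becomes -12; next at i=3:; next u becomes -14; next at j=0:; next u becomes -18; next at i=4:; next u becomes -20; next at j=0:; next u becomes -24; next at i=5:; next u becomes -26; next at j=0:; next u becomes -30; next at i=6:; next u becomes -32; next at j=0:; next u becomes -36; next p becomes -6; next s becomes 3; next final value 1296
900 against 1296: the behavior changed.
verdict: not equivalent; witness: x=-3, y=-1


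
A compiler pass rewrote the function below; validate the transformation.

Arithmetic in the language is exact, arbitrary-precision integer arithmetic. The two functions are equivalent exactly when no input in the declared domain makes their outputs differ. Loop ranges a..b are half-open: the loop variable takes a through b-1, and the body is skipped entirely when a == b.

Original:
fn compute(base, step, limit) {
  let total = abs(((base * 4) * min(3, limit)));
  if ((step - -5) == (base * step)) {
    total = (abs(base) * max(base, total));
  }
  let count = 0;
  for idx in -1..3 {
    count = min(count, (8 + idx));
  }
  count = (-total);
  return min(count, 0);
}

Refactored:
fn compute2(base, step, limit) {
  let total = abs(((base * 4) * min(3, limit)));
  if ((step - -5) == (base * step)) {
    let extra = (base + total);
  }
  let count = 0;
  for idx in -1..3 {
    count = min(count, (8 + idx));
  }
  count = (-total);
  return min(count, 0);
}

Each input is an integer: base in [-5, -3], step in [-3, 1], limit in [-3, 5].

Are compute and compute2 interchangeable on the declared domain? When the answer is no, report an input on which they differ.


The rewrite breaks on base=-4, step=-1, limit=-3, where the results are -192 and -48.
compute: total becomes 48; next ((step - -5) == (base * step)) evaluates to true; next total becomes 192; next count becomes 0; next at idx=-1:; next count becomes 0; next at idx=0:; next count becomes 0; next at idx=1:; next count becomes 0; next at idx=2:; next count becomes 0; next count becomes -192; next final value -192
compute2: total becomes 48; next ((step - -5) == (base * step)) evaluates to true; next extra becomes 44; next count becomes 0; next at idx=-1:; next count becomes 0; next at idx=0:; next count becomes 0; next at idx=1:; next count becomes 0; next at idx=2:; next count becomes 0; next count becomes -48; next final value -48
verdict: not equivalent; witness: base=-4, step=-1, limit=-3


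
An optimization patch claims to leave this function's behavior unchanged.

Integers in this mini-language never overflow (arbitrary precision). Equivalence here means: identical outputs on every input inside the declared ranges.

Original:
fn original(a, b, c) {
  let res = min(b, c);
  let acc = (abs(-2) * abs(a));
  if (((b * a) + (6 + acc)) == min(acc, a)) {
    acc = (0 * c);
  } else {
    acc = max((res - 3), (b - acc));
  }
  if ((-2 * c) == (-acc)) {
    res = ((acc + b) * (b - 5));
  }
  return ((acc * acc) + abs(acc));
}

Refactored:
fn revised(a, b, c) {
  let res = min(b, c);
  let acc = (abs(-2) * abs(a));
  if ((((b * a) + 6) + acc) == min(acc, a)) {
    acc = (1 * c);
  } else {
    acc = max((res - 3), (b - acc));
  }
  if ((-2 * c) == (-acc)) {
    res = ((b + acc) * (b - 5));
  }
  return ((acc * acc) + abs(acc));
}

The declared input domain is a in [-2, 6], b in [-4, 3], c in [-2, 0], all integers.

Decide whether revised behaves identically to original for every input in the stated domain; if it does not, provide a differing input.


There is a counterexample at a=2, b=-4, c=-2: 0 on one side, 6 on the other.
original: res becomes -4; next acc becomes 4; next (((b * a) + (6 + acc)) == min(acc, a)) evaluates to true; next acc becomes 0; next ((-2 * c) == (-acc)) evaluates to false; next final value 0
revised: res becomes -4; next acc becomes 4; next ((((b * a) + 6) + acc) == min(acc, a)) evaluates to true; next acc becomes -2; next ((-2 * c) == (-acc)) evaluates to false; next final value 6
verdict: not equivalent; witness: a=2, b=-4, c=-2


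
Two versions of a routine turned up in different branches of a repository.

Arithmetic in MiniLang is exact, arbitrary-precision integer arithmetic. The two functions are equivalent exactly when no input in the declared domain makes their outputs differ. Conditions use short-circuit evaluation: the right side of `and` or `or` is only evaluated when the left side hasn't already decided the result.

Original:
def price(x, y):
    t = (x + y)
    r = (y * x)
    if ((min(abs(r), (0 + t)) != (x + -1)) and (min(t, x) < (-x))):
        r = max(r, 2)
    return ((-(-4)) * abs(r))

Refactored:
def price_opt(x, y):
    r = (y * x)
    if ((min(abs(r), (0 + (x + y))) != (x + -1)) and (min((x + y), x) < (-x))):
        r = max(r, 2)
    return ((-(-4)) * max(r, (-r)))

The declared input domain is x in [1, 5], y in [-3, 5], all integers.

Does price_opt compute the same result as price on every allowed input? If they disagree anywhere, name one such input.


Reading the diff, among the changes: min/max/abs usage differs, statement counts differ, arithmetic usage differs, local variable names differ.
Spot check at x=2, y=3 — price: t = 5; r = 6; ((min(abs(r), (0 + t)) != (x + -1)) and (min(t, x) < (-x))) -> false; return 24. price_opt: r = 6; ((min(abs(r), (0 + (x + y))) != (x + -1)) and (min((x + y), x) < (-x))) -> false; return 24. Both give 24.
An exhaustive pass over the 45 declared inputs shows identical outputs.
verdict: equivalent


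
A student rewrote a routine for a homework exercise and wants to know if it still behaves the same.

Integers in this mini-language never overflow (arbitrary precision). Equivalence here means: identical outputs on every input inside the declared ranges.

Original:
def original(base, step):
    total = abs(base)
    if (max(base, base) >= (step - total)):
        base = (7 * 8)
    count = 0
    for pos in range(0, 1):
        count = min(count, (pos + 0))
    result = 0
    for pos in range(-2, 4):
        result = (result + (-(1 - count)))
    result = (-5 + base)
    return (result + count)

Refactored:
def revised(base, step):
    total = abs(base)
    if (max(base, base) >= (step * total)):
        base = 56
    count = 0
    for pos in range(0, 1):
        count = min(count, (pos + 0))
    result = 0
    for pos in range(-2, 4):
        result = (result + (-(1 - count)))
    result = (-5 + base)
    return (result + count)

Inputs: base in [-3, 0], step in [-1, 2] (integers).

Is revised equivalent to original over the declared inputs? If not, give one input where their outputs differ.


base=-3, step=0 yields 51 from original but -8 from revised.
verdict: not equivalent; witness: base=-3, step=0
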